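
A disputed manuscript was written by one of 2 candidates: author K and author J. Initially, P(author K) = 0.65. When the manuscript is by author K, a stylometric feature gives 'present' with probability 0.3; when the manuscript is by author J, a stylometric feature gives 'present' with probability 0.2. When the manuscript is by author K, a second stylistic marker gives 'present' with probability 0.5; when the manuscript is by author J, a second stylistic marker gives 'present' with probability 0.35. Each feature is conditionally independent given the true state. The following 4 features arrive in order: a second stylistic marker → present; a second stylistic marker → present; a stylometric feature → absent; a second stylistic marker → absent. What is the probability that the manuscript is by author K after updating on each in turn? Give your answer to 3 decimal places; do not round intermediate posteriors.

0.718

Each posterior becomes the prior for the next update.
After a second stylistic marker='present': P(author K) = 0.5·0.6500 / (0.5·0.6500 + 0.35·0.3500) ≈ 0.7263
After a second stylistic marker='present': P(author K) = 0.5·0.7263 / (0.5·0.7263 + 0.35·0.2737) ≈ 0.7912
After a stylometric feature='absent': P(author K) = 0.7·0.7912 / (0.7·0.7912 + 0.8·0.2088) ≈ 0.7683
After a second stylistic marker='absent': P(author K) = 0.5·0.7683 / (0.5·0.7683 + 0.65·0.2317) ≈ 0.7184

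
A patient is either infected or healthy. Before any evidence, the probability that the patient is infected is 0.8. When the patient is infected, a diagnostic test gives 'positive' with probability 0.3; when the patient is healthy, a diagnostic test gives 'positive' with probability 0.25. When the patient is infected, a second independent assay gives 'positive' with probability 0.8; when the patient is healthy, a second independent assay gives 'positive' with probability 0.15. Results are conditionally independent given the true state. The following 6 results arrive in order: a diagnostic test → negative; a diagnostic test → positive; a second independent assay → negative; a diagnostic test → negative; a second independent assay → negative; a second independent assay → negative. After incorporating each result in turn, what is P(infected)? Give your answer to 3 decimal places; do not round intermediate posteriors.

After a diagnostic test='negative': P(infected) = 0.7·0.8000 / (0.7·0.8000 + 0.75·0.2000) ≈ 0.7887
After a diagnostic test='positive': P(infected) = 0.3·0.7887 / (0.3·0.7887 + 0.25·0.2113) ≈ 0.8175
After a second independent assay='negative': P(infected) = 0.2·0.8175 / (0.2·0.8175 + 0.85·0.1825) ≈ 0.5132
After a diagnostic test='negative': P(infected) = 0.7·0.5132 / (0.7·0.5132 + 0.75·0.4868) ≈ 0.4959
After a second independent assay='negative': P(infected) = 0.2·0.4959 / (0.2·0.4959 + 0.85·0.5041) ≈ 0.1880
After a second independent assay='negative': P(infected) = 0.2·0.1880 / (0.2·0.1880 + 0.85·0.8120) ≈ 0.0517

0.052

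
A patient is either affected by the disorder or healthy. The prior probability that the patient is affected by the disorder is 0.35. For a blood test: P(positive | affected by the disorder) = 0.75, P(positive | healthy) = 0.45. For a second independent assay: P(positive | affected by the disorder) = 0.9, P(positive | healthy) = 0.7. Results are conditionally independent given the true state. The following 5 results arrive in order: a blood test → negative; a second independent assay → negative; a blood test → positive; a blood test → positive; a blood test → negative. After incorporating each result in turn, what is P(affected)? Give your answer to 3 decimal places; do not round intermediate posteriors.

After a blood test='negative': P(affected) = 0.25·0.3500 / (0.25·0.3500 + 0.55·0.6500) ≈ 0.1966
After a second independent assay='negative': P(affected) = 0.1·0.1966 / (0.1·0.1966 + 0.3·0.8034) ≈ 0.0754
After a blood test='positive': P(affected) = 0.75·0.0754 / (0.75·0.0754 + 0.45·0.9246) ≈ 0.1197
After a blood test='positive': P(affected) = 0.75·0.1197 / (0.75·0.1197 + 0.45·0.8803) ≈ 0.1848
After a blood test='negative': P(affected) = 0.25·0.1848 / (0.25·0.1848 + 0.55·0.8152) ≈ 0.0934

0.093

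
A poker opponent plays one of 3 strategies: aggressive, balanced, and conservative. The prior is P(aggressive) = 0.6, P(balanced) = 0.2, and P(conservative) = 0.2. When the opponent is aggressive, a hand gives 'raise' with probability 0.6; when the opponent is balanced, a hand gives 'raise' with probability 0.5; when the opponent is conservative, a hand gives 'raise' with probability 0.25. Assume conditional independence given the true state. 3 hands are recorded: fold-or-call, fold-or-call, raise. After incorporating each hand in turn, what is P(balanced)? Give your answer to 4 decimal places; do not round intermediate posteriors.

0.2258

After 'fold-or-call': normaliser = 0.4·0.6000 + 0.5·0.2000 + 0.75·0.2000; P(aggressive) ≈ 0.4898, P(balanced) ≈ 0.2041, P(conservative) ≈ 0.3061
After 'fold-or-call': normaliser = 0.4·0.4898 + 0.5·0.2041 + 0.75·0.3061; P(aggressive) ≈ 0.3714, P(balanced) ≈ 0.1934, P(conservative) ≈ 0.4352
After 'raise': normaliser = 0.6·0.3714 + 0.5·0.1934 + 0.25·0.4352; P(aggressive) ≈ 0.5202, P(balanced) ≈ 0.2258, P(conservative) ≈ 0.2540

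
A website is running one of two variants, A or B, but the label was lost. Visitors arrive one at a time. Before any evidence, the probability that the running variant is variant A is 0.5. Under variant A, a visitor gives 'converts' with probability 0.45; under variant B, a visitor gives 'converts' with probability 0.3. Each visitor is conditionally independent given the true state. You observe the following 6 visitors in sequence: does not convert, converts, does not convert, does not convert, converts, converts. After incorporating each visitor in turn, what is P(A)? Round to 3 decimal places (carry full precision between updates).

After 'does not convert': P(A) = 0.55·0.5000 / (0.55·0.5000 + 0.7·0.5000) ≈ 0.4400
After 'converts': P(A) = 0.45·0.4400 / (0.45·0.4400 + 0.3·0.5600) ≈ 0.5410
After 'does not convert': P(A) = 0.55·0.5410 / (0.55·0.5410 + 0.7·0.4590) ≈ 0.4808
After 'does not convert': P(A) = 0.55·0.4808 / (0.55·0.4808 + 0.7·0.5192) ≈ 0.4212
After 'converts': P(A) = 0.45·0.4212 / (0.45·0.4212 + 0.3·0.5788) ≈ 0.5218
After 'converts': P(A) = 0.45·0.5218 / (0.45·0.5218 + 0.3·0.4782) ≈ 0.6208

0.621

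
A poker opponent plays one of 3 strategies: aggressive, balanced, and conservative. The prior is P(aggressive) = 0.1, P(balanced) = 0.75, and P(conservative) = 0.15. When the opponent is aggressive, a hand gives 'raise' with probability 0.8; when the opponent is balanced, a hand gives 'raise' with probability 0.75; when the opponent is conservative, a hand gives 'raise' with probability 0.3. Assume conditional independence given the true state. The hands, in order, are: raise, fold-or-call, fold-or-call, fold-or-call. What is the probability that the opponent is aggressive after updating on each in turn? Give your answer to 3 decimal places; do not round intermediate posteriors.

Apply Bayes' rule sequentially, carrying P(aggressive) forward.
After 'raise': normaliser = 0.8·0.1000 + 0.75·0.7500 + 0.3·0.1500; P(aggressive) ≈ 0.1164, P(balanced) ≈ 0.8182, P(conservative) ≈ 0.0655
After 'fold-or-call': normaliser = 0.2·0.1164 + 0.25·0.8182 + 0.7·0.0655; P(aggressive) ≈ 0.0850, P(balanced) ≈ 0.7475, P(conservative) ≈ 0.1674
After 'fold-or-call': normaliser = 0.2·0.0850 + 0.25·0.7475 + 0.7·0.1674; P(aggressive) ≈ 0.0530, P(balanced) ≈ 0.5820, P(conservative) ≈ 0.3650
After 'fold-or-call': normaliser = 0.2·0.0530 + 0.25·0.5820 + 0.7·0.3650; P(aggressive) ≈ 0.0257, P(balanced) ≈ 0.3535, P(conservative) ≈ 0.6208

0.026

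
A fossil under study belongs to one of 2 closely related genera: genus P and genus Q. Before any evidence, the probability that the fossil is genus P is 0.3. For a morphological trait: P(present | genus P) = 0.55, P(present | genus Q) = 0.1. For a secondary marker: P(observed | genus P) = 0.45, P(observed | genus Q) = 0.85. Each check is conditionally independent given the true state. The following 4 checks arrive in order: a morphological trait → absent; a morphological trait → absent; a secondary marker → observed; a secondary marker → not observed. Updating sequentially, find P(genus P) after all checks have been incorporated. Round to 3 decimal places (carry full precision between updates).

Apply Bayes' rule sequentially, carrying P(genus P) forward.
After a morphological trait='absent': P(genus P) = 0.45·0.3000 / (0.45·0.3000 + 0.9·0.7000) ≈ 0.1765
After a morphological trait='absent': P(genus P) = 0.45·0.1765 / (0.45·0.1765 + 0.9·0.8235) ≈ 0.0968
After a secondary marker='observed': P(genus P) = 0.45·0.0968 / (0.45·0.0968 + 0.85·0.9032) ≈ 0.0537
After a secondary marker='not observed': P(genus P) = 0.55·0.0537 / (0.55·0.0537 + 0.15·0.9463) ≈ 0.1722

0.172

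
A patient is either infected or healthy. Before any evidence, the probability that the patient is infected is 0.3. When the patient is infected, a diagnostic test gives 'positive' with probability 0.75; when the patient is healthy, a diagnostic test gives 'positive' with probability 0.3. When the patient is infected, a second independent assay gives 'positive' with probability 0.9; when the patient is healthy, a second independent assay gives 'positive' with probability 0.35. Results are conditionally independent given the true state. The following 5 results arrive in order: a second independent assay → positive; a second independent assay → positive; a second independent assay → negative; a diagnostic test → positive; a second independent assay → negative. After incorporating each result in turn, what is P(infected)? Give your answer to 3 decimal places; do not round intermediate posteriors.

Apply Bayes' rule sequentially, carrying P(infected) forward.
After a second independent assay='positive': P(infected) = 0.9·0.3000 / (0.9·0.3000 + 0.35·0.7000) ≈ 0.5243
After a second independent assay='positive': P(infected) = 0.9·0.5243 / (0.9·0.5243 + 0.35·0.4757) ≈ 0.7392
After a second independent assay='negative': P(infected) = 0.1·0.7392 / (0.1·0.7392 + 0.65·0.2608) ≈ 0.3036
After a diagnostic test='positive': P(infected) = 0.75·0.3036 / (0.75·0.3036 + 0.3·0.6964) ≈ 0.5215
After a second independent assay='negative': P(infected) = 0.1·0.5215 / (0.1·0.5215 + 0.65·0.4785) ≈ 0.1436

0.144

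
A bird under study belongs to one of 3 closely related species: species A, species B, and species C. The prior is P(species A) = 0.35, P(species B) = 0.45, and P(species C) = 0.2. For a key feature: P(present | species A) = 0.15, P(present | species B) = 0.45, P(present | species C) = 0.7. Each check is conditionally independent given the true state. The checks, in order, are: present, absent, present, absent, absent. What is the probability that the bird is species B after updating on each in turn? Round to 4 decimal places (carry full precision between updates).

After 'present': normaliser = 0.15·0.3500 + 0.45·0.4500 + 0.7·0.2000; P(species A) ≈ 0.1329, P(species B) ≈ 0.5127, P(species C) ≈ 0.3544
After 'absent': normaliser = 0.85·0.1329 + 0.55·0.5127 + 0.3·0.3544; P(species A) ≈ 0.2254, P(species B) ≈ 0.5625, P(species C) ≈ 0.2121
After 'present': normaliser = 0.15·0.2254 + 0.45·0.5625 + 0.7·0.2121; P(species A) ≈ 0.0776, P(species B) ≈ 0.5813, P(species C) ≈ 0.3410
After 'absent': normaliser = 0.85·0.0776 + 0.55·0.5813 + 0.3·0.3410; P(species A) ≈ 0.1352, P(species B) ≈ 0.6551, P(species C) ≈ 0.2096
After 'absent': normaliser = 0.85·0.1352 + 0.55·0.6551 + 0.3·0.2096; P(species A) ≈ 0.2136, P(species B) ≈ 0.6696, P(species C) ≈ 0.1169

0.6696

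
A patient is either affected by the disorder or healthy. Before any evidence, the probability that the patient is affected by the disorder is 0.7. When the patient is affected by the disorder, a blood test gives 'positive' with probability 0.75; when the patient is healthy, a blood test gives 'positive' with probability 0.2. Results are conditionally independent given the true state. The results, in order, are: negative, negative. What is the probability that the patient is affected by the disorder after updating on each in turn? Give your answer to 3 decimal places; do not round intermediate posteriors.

After 'negative': P(affected) = 0.25·0.7000 / (0.25·0.7000 + 0.8·0.3000) ≈ 0.4217
After 'negative': P(affected) = 0.25·0.4217 / (0.25·0.4217 + 0.8·0.5783) ≈ 0.1856

0.186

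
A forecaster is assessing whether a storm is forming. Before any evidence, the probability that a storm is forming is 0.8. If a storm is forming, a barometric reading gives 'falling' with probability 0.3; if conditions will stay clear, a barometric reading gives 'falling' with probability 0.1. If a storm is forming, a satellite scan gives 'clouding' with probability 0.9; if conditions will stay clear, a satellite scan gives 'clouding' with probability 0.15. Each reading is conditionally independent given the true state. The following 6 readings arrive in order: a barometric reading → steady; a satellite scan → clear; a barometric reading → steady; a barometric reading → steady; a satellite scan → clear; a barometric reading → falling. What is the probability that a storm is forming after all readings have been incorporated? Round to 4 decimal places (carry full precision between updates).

0.0725

After a barometric reading='steady': P(storm) = 0.7·0.8000 / (0.7·0.8000 + 0.9·0.2000) ≈ 0.7568
After a satellite scan='clear': P(storm) = 0.1·0.7568 / (0.1·0.7568 + 0.85·0.2432) ≈ 0.2679
After a barometric reading='steady': P(storm) = 0.7·0.2679 / (0.7·0.2679 + 0.9·0.7321) ≈ 0.2216
After a barometric reading='steady': P(storm) = 0.7·0.2216 / (0.7·0.2216 + 0.9·0.7784) ≈ 0.1813
After a satellite scan='clear': P(storm) = 0.1·0.1813 / (0.1·0.1813 + 0.85·0.8187) ≈ 0.0254
After a barometric reading='falling': P(storm) = 0.3·0.0254 / (0.3·0.0254 + 0.1·0.9746) ≈ 0.0725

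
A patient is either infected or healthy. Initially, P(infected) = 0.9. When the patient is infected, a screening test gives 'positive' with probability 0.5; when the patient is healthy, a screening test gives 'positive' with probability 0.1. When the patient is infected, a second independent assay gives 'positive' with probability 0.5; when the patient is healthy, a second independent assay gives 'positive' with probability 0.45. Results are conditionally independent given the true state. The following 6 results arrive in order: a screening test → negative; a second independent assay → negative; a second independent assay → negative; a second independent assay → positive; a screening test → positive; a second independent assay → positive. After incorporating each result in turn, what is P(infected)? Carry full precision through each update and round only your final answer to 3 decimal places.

0.962

After a screening test='negative': P(infected) = 0.5·0.9000 / (0.5·0.9000 + 0.9·0.1000) ≈ 0.8333
After a second independent assay='negative': P(infected) = 0.5·0.8333 / (0.5·0.8333 + 0.55·0.1667) ≈ 0.8197
After a second independent assay='negative': P(infected) = 0.5·0.8197 / (0.5·0.8197 + 0.55·0.1803) ≈ 0.8052
After a second independent assay='positive': P(infected) = 0.5·0.8052 / (0.5·0.8052 + 0.45·0.1948) ≈ 0.8212
After a screening test='positive': P(infected) = 0.5·0.8212 / (0.5·0.8212 + 0.1·0.1788) ≈ 0.9583
After a second independent assay='positive': P(infected) = 0.5·0.9583 / (0.5·0.9583 + 0.45·0.0417) ≈ 0.9623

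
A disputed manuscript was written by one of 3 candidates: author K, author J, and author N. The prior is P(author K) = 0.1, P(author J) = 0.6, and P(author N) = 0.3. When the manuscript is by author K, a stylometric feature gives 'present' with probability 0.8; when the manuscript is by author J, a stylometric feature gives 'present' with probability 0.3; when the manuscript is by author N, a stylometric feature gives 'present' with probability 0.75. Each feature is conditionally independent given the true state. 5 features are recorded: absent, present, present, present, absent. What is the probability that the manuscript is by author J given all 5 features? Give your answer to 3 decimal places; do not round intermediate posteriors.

0.444

After 'absent': normaliser = 0.2·0.1000 + 0.7·0.6000 + 0.25·0.3000; P(author K) ≈ 0.0388, P(author J) ≈ 0.8155, P(author N) ≈ 0.1456
After 'present': normaliser = 0.8·0.0388 + 0.3·0.8155 + 0.75·0.1456; P(author K) ≈ 0.0807, P(author J) ≈ 0.6356, P(author N) ≈ 0.2837
After 'present': normaliser = 0.8·0.0807 + 0.3·0.6356 + 0.75·0.2837; P(author K) ≈ 0.1379, P(author J) ≈ 0.4074, P(author N) ≈ 0.4547
After 'present': normaliser = 0.8·0.1379 + 0.3·0.4074 + 0.75·0.4547; P(author K) ≈ 0.1924, P(author J) ≈ 0.2131, P(author N) ≈ 0.5945
After 'absent': normaliser = 0.2·0.1924 + 0.7·0.2131 + 0.25·0.5945; P(author K) ≈ 0.1144, P(author J) ≈ 0.4436, P(author N) ≈ 0.4420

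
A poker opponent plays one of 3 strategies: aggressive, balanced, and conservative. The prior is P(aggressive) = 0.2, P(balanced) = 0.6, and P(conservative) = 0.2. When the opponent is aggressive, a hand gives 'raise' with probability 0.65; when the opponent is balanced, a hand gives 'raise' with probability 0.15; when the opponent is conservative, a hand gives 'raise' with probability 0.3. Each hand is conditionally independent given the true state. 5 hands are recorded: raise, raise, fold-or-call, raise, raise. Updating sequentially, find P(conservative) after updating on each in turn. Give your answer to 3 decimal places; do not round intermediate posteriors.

After 'raise': normaliser = 0.65·0.2000 + 0.15·0.6000 + 0.3·0.2000; P(aggressive) ≈ 0.4643, P(balanced) ≈ 0.3214, P(conservative) ≈ 0.2143
After 'raise': normaliser = 0.65·0.4643 + 0.15·0.3214 + 0.3·0.2143; P(aggressive) ≈ 0.7284, P(balanced) ≈ 0.1164, P(conservative) ≈ 0.1552
After 'fold-or-call': normaliser = 0.35·0.7284 + 0.85·0.1164 + 0.7·0.1552; P(aggressive) ≈ 0.5513, P(balanced) ≈ 0.2139, P(conservative) ≈ 0.2349
After 'raise': normaliser = 0.65·0.5513 + 0.15·0.2139 + 0.3·0.2349; P(aggressive) ≈ 0.7775, P(balanced) ≈ 0.0696, P(conservative) ≈ 0.1529
After 'raise': normaliser = 0.65·0.7775 + 0.15·0.0696 + 0.3·0.1529; P(aggressive) ≈ 0.8998, P(balanced) ≈ 0.0186, P(conservative) ≈ 0.0817

0.082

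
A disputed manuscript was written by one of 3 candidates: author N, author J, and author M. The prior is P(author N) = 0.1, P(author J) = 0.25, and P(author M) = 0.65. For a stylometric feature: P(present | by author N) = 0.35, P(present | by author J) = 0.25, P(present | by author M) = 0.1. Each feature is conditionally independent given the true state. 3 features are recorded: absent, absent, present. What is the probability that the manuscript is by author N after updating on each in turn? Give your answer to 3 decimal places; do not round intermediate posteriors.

After 'absent': normaliser = 0.65·0.1000 + 0.75·0.2500 + 0.9·0.6500; P(author N) ≈ 0.0776, P(author J) ≈ 0.2239, P(author M) ≈ 0.6985
After 'absent': normaliser = 0.65·0.0776 + 0.75·0.2239 + 0.9·0.6985; P(author N) ≈ 0.0596, P(author J) ≈ 0.1982, P(author M) ≈ 0.7422
After 'present': normaliser = 0.35·0.0596 + 0.25·0.1982 + 0.1·0.7422; P(author N) ≈ 0.1441, P(author J) ≈ 0.3427, P(author M) ≈ 0.5132

0.144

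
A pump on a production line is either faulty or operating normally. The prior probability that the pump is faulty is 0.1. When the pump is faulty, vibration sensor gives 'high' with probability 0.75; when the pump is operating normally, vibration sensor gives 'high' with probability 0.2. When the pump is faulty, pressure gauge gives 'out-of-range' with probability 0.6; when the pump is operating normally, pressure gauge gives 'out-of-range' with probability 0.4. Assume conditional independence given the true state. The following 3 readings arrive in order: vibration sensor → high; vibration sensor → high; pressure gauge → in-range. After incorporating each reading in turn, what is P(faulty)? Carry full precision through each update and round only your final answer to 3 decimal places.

0.510

After vibration sensor='high': P(faulty) = 0.75·0.1000 / (0.75·0.1000 + 0.2·0.9000) ≈ 0.2941
After vibration sensor='high': P(faulty) = 0.75·0.2941 / (0.75·0.2941 + 0.2·0.7059) ≈ 0.6098
After pressure gauge='in-range': P(faulty) = 0.4·0.6098 / (0.4·0.6098 + 0.6·0.3902) ≈ 0.5102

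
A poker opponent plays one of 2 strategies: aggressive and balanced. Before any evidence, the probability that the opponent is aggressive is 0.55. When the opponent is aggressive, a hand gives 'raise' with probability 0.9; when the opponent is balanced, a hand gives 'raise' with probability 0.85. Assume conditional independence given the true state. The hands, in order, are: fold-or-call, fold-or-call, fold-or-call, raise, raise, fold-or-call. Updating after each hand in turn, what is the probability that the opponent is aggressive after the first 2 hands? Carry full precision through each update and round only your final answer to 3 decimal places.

After 'fold-or-call': P(aggressive) = 0.1·0.5500 / (0.1·0.5500 + 0.15·0.4500) ≈ 0.4490
After 'fold-or-call': P(aggressive) = 0.1·0.4490 / (0.1·0.4490 + 0.15·0.5510) ≈ 0.3520

0.352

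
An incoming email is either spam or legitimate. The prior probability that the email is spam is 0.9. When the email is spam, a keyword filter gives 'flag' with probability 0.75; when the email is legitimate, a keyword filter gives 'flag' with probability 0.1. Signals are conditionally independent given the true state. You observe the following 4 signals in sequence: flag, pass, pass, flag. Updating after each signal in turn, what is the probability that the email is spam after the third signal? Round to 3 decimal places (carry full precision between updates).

After 'flag': P(spam) = 0.75·0.9000 / (0.75·0.9000 + 0.1·0.1000) ≈ 0.9854
After 'pass': P(spam) = 0.25·0.9854 / (0.25·0.9854 + 0.9·0.0146) ≈ 0.9494
After 'pass': P(spam) = 0.25·0.9494 / (0.25·0.9494 + 0.9·0.0506) ≈ 0.8389

0.839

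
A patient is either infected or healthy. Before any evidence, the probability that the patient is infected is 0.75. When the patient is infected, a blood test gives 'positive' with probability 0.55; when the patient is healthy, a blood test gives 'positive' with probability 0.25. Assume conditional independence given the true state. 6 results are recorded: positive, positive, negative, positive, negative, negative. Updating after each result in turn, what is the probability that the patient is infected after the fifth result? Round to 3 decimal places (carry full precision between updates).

Apply Bayes' rule sequentially, carrying P(infected) forward.
After 'positive': P(infected) = 0.55·0.7500 / (0.55·0.7500 + 0.25·0.2500) ≈ 0.8684
After 'positive': P(infected) = 0.55·0.8684 / (0.55·0.8684 + 0.25·0.1316) ≈ 0.9356
After 'negative': P(infected) = 0.45·0.9356 / (0.45·0.9356 + 0.75·0.0644) ≈ 0.8970
After 'positive': P(infected) = 0.55·0.8970 / (0.55·0.8970 + 0.25·0.1030) ≈ 0.9504
After 'negative': P(infected) = 0.45·0.9504 / (0.45·0.9504 + 0.75·0.0496) ≈ 0.9200

0.920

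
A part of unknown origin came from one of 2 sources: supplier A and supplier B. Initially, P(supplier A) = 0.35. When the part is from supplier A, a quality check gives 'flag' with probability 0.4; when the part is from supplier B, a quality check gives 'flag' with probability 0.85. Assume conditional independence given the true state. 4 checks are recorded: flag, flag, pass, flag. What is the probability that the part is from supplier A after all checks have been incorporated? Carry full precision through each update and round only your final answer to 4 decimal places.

0.1833

After 'flag': P(supplier A) = 0.4·0.3500 / (0.4·0.3500 + 0.85·0.6500) ≈ 0.2022
After 'flag': P(supplier A) = 0.4·0.2022 / (0.4·0.2022 + 0.85·0.7978) ≈ 0.1065
After 'pass': P(supplier A) = 0.6·0.1065 / (0.6·0.1065 + 0.15·0.8935) ≈ 0.3229
After 'flag': P(supplier A) = 0.4·0.3229 / (0.4·0.3229 + 0.85·0.6771) ≈ 0.1833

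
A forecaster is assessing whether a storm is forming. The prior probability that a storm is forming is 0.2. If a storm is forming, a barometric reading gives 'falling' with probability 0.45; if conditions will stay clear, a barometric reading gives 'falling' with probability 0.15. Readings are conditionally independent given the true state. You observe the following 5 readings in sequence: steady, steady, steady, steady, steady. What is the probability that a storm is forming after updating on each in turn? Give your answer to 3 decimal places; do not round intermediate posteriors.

0.028

After 'steady': P(storm) = 0.55·0.2000 / (0.55·0.2000 + 0.85·0.8000) ≈ 0.1392
After 'steady': P(storm) = 0.55·0.1392 / (0.55·0.1392 + 0.85·0.8608) ≈ 0.0948
After 'steady': P(storm) = 0.55·0.0948 / (0.55·0.0948 + 0.85·0.9052) ≈ 0.0634
After 'steady': P(storm) = 0.55·0.0634 / (0.55·0.0634 + 0.85·0.9366) ≈ 0.0420
After 'steady': P(storm) = 0.55·0.0420 / (0.55·0.0420 + 0.85·0.9580) ≈ 0.0276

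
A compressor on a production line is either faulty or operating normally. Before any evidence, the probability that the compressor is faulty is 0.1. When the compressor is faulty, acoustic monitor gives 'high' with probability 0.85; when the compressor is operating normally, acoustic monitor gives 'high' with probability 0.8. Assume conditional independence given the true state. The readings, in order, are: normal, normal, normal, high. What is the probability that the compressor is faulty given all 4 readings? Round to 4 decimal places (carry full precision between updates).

After 'normal': P(faulty) = 0.15·0.1000 / (0.15·0.1000 + 0.2·0.9000) ≈ 0.0769
After 'normal': P(faulty) = 0.15·0.0769 / (0.15·0.0769 + 0.2·0.9231) ≈ 0.0588
After 'normal': P(faulty) = 0.15·0.0588 / (0.15·0.0588 + 0.2·0.9412) ≈ 0.0448
After 'high': P(faulty) = 0.85·0.0448 / (0.85·0.0448 + 0.8·0.9552) ≈ 0.0474

0.0474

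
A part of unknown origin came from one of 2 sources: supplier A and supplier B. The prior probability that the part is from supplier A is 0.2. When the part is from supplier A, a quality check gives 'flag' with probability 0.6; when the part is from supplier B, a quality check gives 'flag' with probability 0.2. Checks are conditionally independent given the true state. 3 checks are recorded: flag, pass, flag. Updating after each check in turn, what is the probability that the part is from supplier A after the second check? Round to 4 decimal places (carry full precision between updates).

0.2727

After 'flag': P(supplier A) = 0.6·0.2000 / (0.6·0.2000 + 0.2·0.8000) ≈ 0.4286
After 'pass': P(supplier A) = 0.4·0.4286 / (0.4·0.4286 + 0.8·0.5714) ≈ 0.2727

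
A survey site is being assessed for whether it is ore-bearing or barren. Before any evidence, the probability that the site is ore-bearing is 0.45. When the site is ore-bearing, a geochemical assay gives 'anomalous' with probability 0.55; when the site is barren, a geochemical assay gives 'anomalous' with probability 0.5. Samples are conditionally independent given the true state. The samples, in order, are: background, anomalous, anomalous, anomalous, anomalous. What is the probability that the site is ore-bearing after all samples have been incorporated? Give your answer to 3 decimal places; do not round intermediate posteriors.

0.519

Each posterior becomes the prior for the next update.
After 'background': P(ore) = 0.45·0.4500 / (0.45·0.4500 + 0.5·0.5500) ≈ 0.4241
After 'anomalous': P(ore) = 0.55·0.4241 / (0.55·0.4241 + 0.5·0.5759) ≈ 0.4475
After 'anomalous': P(ore) = 0.55·0.4475 / (0.55·0.4475 + 0.5·0.5525) ≈ 0.4712
After 'anomalous': P(ore) = 0.55·0.4712 / (0.55·0.4712 + 0.5·0.5288) ≈ 0.4950
After 'anomalous': P(ore) = 0.55·0.4950 / (0.55·0.4950 + 0.5·0.5050) ≈ 0.5188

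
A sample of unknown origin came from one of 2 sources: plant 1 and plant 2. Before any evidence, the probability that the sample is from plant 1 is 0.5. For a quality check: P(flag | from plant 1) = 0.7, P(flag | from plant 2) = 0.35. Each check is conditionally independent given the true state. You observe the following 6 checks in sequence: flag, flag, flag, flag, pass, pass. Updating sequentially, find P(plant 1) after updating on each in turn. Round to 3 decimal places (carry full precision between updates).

After 'flag': P(plant 1) = 0.7·0.5000 / (0.7·0.5000 + 0.35·0.5000) ≈ 0.6667
After 'flag': P(plant 1) = 0.7·0.6667 / (0.7·0.6667 + 0.35·0.3333) ≈ 0.8000
After 'flag': P(plant 1) = 0.7·0.8000 / (0.7·0.8000 + 0.35·0.2000) ≈ 0.8889
After 'flag': P(plant 1) = 0.7·0.8889 / (0.7·0.8889 + 0.35·0.1111) ≈ 0.9412
After 'pass': P(plant 1) = 0.3·0.9412 / (0.3·0.9412 + 0.65·0.0588) ≈ 0.8807
After 'pass': P(plant 1) = 0.3·0.8807 / (0.3·0.8807 + 0.65·0.1193) ≈ 0.7732

0.773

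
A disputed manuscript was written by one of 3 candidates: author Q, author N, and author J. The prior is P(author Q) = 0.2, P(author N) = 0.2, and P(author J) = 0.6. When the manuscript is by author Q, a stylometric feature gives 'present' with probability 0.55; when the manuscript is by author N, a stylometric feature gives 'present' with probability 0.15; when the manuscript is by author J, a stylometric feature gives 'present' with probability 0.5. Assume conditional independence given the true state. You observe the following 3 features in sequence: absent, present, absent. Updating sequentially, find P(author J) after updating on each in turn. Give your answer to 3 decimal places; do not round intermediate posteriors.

0.631

Apply Bayes' rule sequentially, carrying P(author J) forward.
After 'absent': normaliser = 0.45·0.2000 + 0.85·0.2000 + 0.5·0.6000; P(author Q) ≈ 0.1607, P(author N) ≈ 0.3036, P(author J) ≈ 0.5357
After 'present': normaliser = 0.55·0.1607 + 0.15·0.3036 + 0.5·0.5357; P(author Q) ≈ 0.2200, P(author N) ≈ 0.1133, P(author J) ≈ 0.6667
After 'absent': normaliser = 0.45·0.2200 + 0.85·0.1133 + 0.5·0.6667; P(author Q) ≈ 0.1873, P(author N) ≈ 0.1822, P(author J) ≈ 0.6305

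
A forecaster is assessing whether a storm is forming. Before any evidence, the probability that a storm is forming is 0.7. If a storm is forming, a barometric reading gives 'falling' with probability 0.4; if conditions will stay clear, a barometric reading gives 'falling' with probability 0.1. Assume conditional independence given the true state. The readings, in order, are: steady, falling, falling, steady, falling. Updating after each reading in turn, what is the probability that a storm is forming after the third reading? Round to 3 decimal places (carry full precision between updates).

Apply Bayes' rule sequentially, carrying P(storm) forward.
After 'steady': P(storm) = 0.6·0.7000 / (0.6·0.7000 + 0.9·0.3000) ≈ 0.6087
After 'falling': P(storm) = 0.4·0.6087 / (0.4·0.6087 + 0.1·0.3913) ≈ 0.8615
After 'falling': P(storm) = 0.4·0.8615 / (0.4·0.8615 + 0.1·0.1385) ≈ 0.9614

0.961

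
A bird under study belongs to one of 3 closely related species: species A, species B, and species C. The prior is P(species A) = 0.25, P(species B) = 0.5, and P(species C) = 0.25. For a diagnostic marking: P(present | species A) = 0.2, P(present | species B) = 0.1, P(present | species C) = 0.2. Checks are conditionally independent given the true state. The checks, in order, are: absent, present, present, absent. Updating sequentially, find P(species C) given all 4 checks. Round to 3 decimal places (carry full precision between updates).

0.380

Apply Bayes' rule sequentially, carrying P(species C) forward.
After 'absent': normaliser = 0.8·0.2500 + 0.9·0.5000 + 0.8·0.2500; P(species A) ≈ 0.2353, P(species B) ≈ 0.5294, P(species C) ≈ 0.2353
After 'present': normaliser = 0.2·0.2353 + 0.1·0.5294 + 0.2·0.2353; P(species A) ≈ 0.3200, P(species B) ≈ 0.3600, P(species C) ≈ 0.3200
After 'present': normaliser = 0.2·0.3200 + 0.1·0.3600 + 0.2·0.3200; P(species A) ≈ 0.3902, P(species B) ≈ 0.2195, P(species C) ≈ 0.3902
After 'absent': normaliser = 0.8·0.3902 + 0.9·0.2195 + 0.8·0.3902; P(species A) ≈ 0.3798, P(species B) ≈ 0.2404, P(species C) ≈ 0.3798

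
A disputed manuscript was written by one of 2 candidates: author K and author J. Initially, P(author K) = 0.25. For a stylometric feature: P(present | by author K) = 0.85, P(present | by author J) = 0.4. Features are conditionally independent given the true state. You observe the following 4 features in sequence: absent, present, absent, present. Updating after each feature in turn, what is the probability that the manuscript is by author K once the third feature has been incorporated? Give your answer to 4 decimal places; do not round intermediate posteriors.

0.0424

Each posterior becomes the prior for the next update.
After 'absent': P(author K) = 0.15·0.2500 / (0.15·0.2500 + 0.6·0.7500) ≈ 0.0769
After 'present': P(author K) = 0.85·0.0769 / (0.85·0.0769 + 0.4·0.9231) ≈ 0.1504
After 'absent': P(author K) = 0.15·0.1504 / (0.15·0.1504 + 0.6·0.8496) ≈ 0.0424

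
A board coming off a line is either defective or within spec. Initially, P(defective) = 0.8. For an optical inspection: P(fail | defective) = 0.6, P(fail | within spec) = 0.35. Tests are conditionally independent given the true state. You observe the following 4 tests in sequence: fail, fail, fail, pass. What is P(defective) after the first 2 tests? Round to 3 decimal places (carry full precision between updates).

0.922

Each posterior becomes the prior for the next update.
After 'fail': P(defective) = 0.6·0.8000 / (0.6·0.8000 + 0.35·0.2000) ≈ 0.8727
After 'fail': P(defective) = 0.6·0.8727 / (0.6·0.8727 + 0.35·0.1273) ≈ 0.9216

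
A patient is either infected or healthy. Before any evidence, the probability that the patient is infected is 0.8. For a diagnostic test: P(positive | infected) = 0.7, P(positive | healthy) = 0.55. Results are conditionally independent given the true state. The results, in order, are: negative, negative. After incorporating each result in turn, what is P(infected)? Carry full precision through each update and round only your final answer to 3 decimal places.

0.640

After 'negative': P(infected) = 0.3·0.8000 / (0.3·0.8000 + 0.45·0.2000) ≈ 0.7273
After 'negative': P(infected) = 0.3·0.7273 / (0.3·0.7273 + 0.45·0.2727) ≈ 0.6400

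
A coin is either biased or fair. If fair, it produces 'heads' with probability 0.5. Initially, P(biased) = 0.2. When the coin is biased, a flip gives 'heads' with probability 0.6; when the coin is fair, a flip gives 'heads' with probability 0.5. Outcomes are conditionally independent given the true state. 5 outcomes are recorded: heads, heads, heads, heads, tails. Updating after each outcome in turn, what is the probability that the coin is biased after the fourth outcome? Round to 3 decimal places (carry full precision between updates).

After 'heads': P(biased) = 0.6·0.2000 / (0.6·0.2000 + 0.5·0.8000) ≈ 0.2308
After 'heads': P(biased) = 0.6·0.2308 / (0.6·0.2308 + 0.5·0.7692) ≈ 0.2647
After 'heads': P(biased) = 0.6·0.2647 / (0.6·0.2647 + 0.5·0.7353) ≈ 0.3017
After 'heads': P(biased) = 0.6·0.3017 / (0.6·0.3017 + 0.5·0.6983) ≈ 0.3414

0.341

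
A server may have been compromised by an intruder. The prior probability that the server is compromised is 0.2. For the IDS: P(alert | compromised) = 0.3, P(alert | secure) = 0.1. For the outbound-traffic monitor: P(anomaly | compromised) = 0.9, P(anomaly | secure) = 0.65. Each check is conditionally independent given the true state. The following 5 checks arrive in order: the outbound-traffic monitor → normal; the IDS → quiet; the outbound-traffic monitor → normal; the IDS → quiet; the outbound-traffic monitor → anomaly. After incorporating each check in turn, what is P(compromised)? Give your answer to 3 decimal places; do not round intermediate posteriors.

0.017

After the outbound-traffic monitor='normal': P(compromised) = 0.1·0.2000 / (0.1·0.2000 + 0.35·0.8000) ≈ 0.0667
After the IDS='quiet': P(compromised) = 0.7·0.0667 / (0.7·0.0667 + 0.9·0.9333) ≈ 0.0526
After the outbound-traffic monitor='normal': P(compromised) = 0.1·0.0526 / (0.1·0.0526 + 0.35·0.9474) ≈ 0.0156
After the IDS='quiet': P(compromised) = 0.7·0.0156 / (0.7·0.0156 + 0.9·0.9844) ≈ 0.0122
After the outbound-traffic monitor='anomaly': P(compromised) = 0.9·0.0122 / (0.9·0.0122 + 0.65·0.9878) ≈ 0.0168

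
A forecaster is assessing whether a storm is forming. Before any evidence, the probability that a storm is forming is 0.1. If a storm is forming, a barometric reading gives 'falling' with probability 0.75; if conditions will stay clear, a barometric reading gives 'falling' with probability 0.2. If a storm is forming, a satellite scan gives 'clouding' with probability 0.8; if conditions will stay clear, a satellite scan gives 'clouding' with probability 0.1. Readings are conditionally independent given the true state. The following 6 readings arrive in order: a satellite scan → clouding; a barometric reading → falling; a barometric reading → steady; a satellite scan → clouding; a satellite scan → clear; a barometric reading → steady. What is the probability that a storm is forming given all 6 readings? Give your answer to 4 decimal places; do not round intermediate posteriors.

Apply Bayes' rule sequentially, carrying P(storm) forward.
After a satellite scan='clouding': P(storm) = 0.8·0.1000 / (0.8·0.1000 + 0.1·0.9000) ≈ 0.4706
After a barometric reading='falling': P(storm) = 0.75·0.4706 / (0.75·0.4706 + 0.2·0.5294) ≈ 0.7692
After a barometric reading='steady': P(storm) = 0.25·0.7692 / (0.25·0.7692 + 0.8·0.2308) ≈ 0.5102
After a satellite scan='clouding': P(storm) = 0.8·0.5102 / (0.8·0.5102 + 0.1·0.4898) ≈ 0.8929
After a satellite scan='clear': P(storm) = 0.2·0.8929 / (0.2·0.8929 + 0.9·0.1071) ≈ 0.6494
After a barometric reading='steady': P(storm) = 0.25·0.6494 / (0.25·0.6494 + 0.8·0.3506) ≈ 0.3666

0.3666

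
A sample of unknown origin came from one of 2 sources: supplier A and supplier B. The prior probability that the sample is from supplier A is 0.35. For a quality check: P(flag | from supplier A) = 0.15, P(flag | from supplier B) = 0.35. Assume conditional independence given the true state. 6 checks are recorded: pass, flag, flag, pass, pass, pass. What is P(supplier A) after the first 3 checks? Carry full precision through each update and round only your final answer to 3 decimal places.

After 'pass': P(supplier A) = 0.85·0.3500 / (0.85·0.3500 + 0.65·0.6500) ≈ 0.4132
After 'flag': P(supplier A) = 0.15·0.4132 / (0.15·0.4132 + 0.35·0.5868) ≈ 0.2318
After 'flag': P(supplier A) = 0.15·0.2318 / (0.15·0.2318 + 0.35·0.7682) ≈ 0.1145

0.115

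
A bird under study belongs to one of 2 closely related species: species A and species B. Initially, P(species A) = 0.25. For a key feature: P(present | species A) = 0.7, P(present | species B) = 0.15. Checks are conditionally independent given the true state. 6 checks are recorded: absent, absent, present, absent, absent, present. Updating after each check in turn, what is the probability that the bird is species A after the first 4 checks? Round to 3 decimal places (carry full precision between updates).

0.064

Apply Bayes' rule sequentially, carrying P(species A) forward.
After 'absent': P(species A) = 0.3·0.2500 / (0.3·0.2500 + 0.85·0.7500) ≈ 0.1053
After 'absent': P(species A) = 0.3·0.1053 / (0.3·0.1053 + 0.85·0.8947) ≈ 0.0399
After 'present': P(species A) = 0.7·0.0399 / (0.7·0.0399 + 0.15·0.9601) ≈ 0.1623
After 'absent': P(species A) = 0.3·0.1623 / (0.3·0.1623 + 0.85·0.8377) ≈ 0.0640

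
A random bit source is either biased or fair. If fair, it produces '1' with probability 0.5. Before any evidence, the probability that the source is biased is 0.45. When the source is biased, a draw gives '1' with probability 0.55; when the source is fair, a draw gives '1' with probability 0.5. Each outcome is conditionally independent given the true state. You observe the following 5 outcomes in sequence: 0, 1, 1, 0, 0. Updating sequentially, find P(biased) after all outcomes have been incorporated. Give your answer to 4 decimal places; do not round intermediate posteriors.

0.4192

Apply Bayes' rule sequentially, carrying P(biased) forward.
After '0': P(biased) = 0.45·0.4500 / (0.45·0.4500 + 0.5·0.5500) ≈ 0.4241
After '1': P(biased) = 0.55·0.4241 / (0.55·0.4241 + 0.5·0.5759) ≈ 0.4475
After '1': P(biased) = 0.55·0.4475 / (0.55·0.4475 + 0.5·0.5525) ≈ 0.4712
After '0': P(biased) = 0.45·0.4712 / (0.45·0.4712 + 0.5·0.5288) ≈ 0.4450
After '0': P(biased) = 0.45·0.4450 / (0.45·0.4450 + 0.5·0.5550) ≈ 0.4192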